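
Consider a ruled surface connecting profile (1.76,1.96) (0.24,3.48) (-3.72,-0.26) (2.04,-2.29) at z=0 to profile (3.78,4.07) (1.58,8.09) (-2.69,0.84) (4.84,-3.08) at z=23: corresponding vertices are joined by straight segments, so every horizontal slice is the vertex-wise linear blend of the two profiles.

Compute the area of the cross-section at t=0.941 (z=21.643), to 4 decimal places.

Cross-section at t=0.941: each vertex is (1-t)·p0[i] + t·p1[i].
  v1: (1-0.941)·(1.76,1.96) + 0.941·(3.78,4.07) = (3.6608,3.9455)
  v2: (1-0.941)·(0.24,3.48) + 0.941·(1.58,8.09) = (1.5009,7.8180)
  v3: (1-0.941)·(-3.72,-0.26) + 0.941·(-2.69,0.84) = (-2.7508,0.7751)
  v4: (1-0.941)·(2.04,-2.29) + 0.941·(4.84,-3.08) = (4.6748,-3.0334)
Shoelace sum Σ(x_i·y_{i+1} − x_{i+1}·y_i):
  i=1: 3.6608·7.8180 − 1.5009·3.9455 = +22.6984 (running +22.6984)
  i=2: 1.5009·0.7751 − -2.7508·7.8180 = +22.6689 (running +45.3673)
  i=3: -2.7508·-3.0334 − 4.6748·0.7751 = +4.7207 (running +50.0880)
  i=4: 4.6748·3.9455 − 3.6608·-3.0334 = +29.5492 (running +79.6372)
Area = |Σ|/2 = |79.6372|/2 = 39.8186

Area at t=0.941: 39.8186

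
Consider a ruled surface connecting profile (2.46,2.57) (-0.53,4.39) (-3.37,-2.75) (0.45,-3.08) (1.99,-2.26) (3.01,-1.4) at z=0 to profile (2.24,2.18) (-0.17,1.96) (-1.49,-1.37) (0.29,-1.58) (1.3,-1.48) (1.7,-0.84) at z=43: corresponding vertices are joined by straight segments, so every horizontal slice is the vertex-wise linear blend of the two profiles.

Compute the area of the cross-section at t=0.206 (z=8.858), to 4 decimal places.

Area at t=0.206: 25.0463

Cross-section at t=0.206: each vertex is (1-t)·p0[i] + t·p1[i].
  v1: (1-0.206)·(2.46,2.57) + 0.206·(2.24,2.18) = (2.4147,2.4897)
  v2: (1-0.206)·(-0.53,4.39) + 0.206·(-0.17,1.96) = (-0.4558,3.8894)
  v3: (1-0.206)·(-3.37,-2.75) + 0.206·(-1.49,-1.37) = (-2.9827,-2.4657)
  v4: (1-0.206)·(0.45,-3.08) + 0.206·(0.29,-1.58) = (0.4170,-2.7710)
  v5: (1-0.206)·(1.99,-2.26) + 0.206·(1.3,-1.48) = (1.8479,-2.0993)
  v6: (1-0.206)·(3.01,-1.4) + 0.206·(1.7,-0.84) = (2.7401,-1.2846)
Shoelace sum Σ(x_i·y_{i+1} − x_{i+1}·y_i):
  i=1: 2.4147·3.8894 − -0.4558·2.4897 = +10.5266 (running +10.5266)
  i=2: -0.4558·-2.4657 − -2.9827·3.8894 = +12.7250 (running +23.2516)
  i=3: -2.9827·-2.7710 − 0.4170·-2.4657 = +9.2934 (running +32.5450)
  i=4: 0.4170·-2.0993 − 1.8479·-2.7710 = +4.2449 (running +36.7900)
  i=5: 1.8479·-1.2846 − 2.7401·-2.0993 = +3.3786 (running +40.1686)
  i=6: 2.7401·2.4897 − 2.4147·-1.2846 = +9.9240 (running +50.0926)
Area = |Σ|/2 = |50.0926|/2 = 25.0463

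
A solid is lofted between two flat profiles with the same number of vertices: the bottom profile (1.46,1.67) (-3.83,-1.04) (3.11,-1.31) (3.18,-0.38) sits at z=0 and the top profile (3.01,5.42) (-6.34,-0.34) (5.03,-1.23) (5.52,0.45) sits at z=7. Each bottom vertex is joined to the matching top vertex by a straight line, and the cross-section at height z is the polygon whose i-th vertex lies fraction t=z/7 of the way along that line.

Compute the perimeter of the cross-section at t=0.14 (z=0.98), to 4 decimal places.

Perimeter at t=0.14: 18.3224

Cross-section at t=0.14: each vertex is (1-t)·p0[i] + t·p1[i].
  v1: (1-0.14)·(1.46,1.67) + 0.14·(3.01,5.42) = (1.6770,2.1950)
  v2: (1-0.14)·(-3.83,-1.04) + 0.14·(-6.34,-0.34) = (-4.1814,-0.9420)
  v3: (1-0.14)·(3.11,-1.31) + 0.14·(5.03,-1.23) = (3.3788,-1.2988)
  v4: (1-0.14)·(3.18,-0.38) + 0.14·(5.52,0.45) = (3.5076,-0.2638)
Perimeter = Σ |v_{i+1} − v_i|:
  edge 1→2: √(-5.8584² + -3.1370²) = 6.6454 (running 6.6454)
  edge 2→3: √(7.5602² + -0.3568²) = 7.5686 (running 14.2140)
  edge 3→4: √(0.1288² + 1.0350²) = 1.0430 (running 15.2570)
  edge 4→1: √(-1.8306² + 2.4588²) = 3.0654 (running 18.3224)
Perimeter = 18.3224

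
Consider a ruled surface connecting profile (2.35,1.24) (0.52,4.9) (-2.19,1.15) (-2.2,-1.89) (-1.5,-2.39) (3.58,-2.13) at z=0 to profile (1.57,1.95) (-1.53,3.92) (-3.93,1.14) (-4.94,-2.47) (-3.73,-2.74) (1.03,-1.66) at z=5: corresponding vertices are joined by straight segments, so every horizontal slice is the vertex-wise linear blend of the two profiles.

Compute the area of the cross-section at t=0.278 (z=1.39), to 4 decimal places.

Cross-section at t=0.278: each vertex is (1-t)·p0[i] + t·p1[i].
  v1: (1-0.278)·(2.35,1.24) + 0.278·(1.57,1.95) = (2.1332,1.4374)
  v2: (1-0.278)·(0.52,4.9) + 0.278·(-1.53,3.92) = (-0.0499,4.6276)
  v3: (1-0.278)·(-2.19,1.15) + 0.278·(-3.93,1.14) = (-2.6737,1.1472)
  v4: (1-0.278)·(-2.2,-1.89) + 0.278·(-4.94,-2.47) = (-2.9617,-2.0512)
  v5: (1-0.278)·(-1.5,-2.39) + 0.278·(-3.73,-2.74) = (-2.1199,-2.4873)
  v6: (1-0.278)·(3.58,-2.13) + 0.278·(1.03,-1.66) = (2.8711,-1.9993)
Shoelace sum Σ(x_i·y_{i+1} − x_{i+1}·y_i):
  i=1: 2.1332·4.6276 − -0.0499·1.4374 = +9.9431 (running +9.9431)
  i=2: -0.0499·1.1472 − -2.6737·4.6276 = +12.3156 (running +22.2586)
  i=3: -2.6737·-2.0512 − -2.9617·1.1472 = +8.8822 (running +31.1408)
  i=4: -2.9617·-2.4873 − -2.1199·-2.0512 = +3.0182 (running +34.1590)
  i=5: -2.1199·-1.9993 − 2.8711·-2.4873 = +11.3798 (running +45.5387)
  i=6: 2.8711·1.4374 − 2.1332·-1.9993 = +8.3918 (running +53.9305)
Area = |Σ|/2 = |53.9305|/2 = 26.9653

Area at t=0.278: 26.9653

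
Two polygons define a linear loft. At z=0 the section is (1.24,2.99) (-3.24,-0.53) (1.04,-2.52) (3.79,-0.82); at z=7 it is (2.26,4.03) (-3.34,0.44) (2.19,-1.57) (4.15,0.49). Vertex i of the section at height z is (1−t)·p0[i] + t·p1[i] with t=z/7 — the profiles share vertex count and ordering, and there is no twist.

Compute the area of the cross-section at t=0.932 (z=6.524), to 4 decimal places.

Cross-section at t=0.932: each vertex is (1-t)·p0[i] + t·p1[i].
  v1: (1-0.932)·(1.24,2.99) + 0.932·(2.26,4.03) = (2.1906,3.9593)
  v2: (1-0.932)·(-3.24,-0.53) + 0.932·(-3.34,0.44) = (-3.3332,0.3740)
  v3: (1-0.932)·(1.04,-2.52) + 0.932·(2.19,-1.57) = (2.1118,-1.6346)
  v4: (1-0.932)·(3.79,-0.82) + 0.932·(4.15,0.49) = (4.1255,0.4009)
Shoelace sum Σ(x_i·y_{i+1} − x_{i+1}·y_i):
  i=1: 2.1906·0.3740 − -3.3332·3.9593 = +14.0165 (running +14.0165)
  i=2: -3.3332·-1.6346 − 2.1118·0.3740 = +4.6586 (running +18.6750)
  i=3: 2.1118·0.4009 − 4.1255·-1.6346 = +7.5902 (running +26.2652)
  i=4: 4.1255·3.9593 − 2.1906·0.4009 = +15.4558 (running +41.7211)
Area = |Σ|/2 = |41.7211|/2 = 20.8605

Area at t=0.932: 20.8605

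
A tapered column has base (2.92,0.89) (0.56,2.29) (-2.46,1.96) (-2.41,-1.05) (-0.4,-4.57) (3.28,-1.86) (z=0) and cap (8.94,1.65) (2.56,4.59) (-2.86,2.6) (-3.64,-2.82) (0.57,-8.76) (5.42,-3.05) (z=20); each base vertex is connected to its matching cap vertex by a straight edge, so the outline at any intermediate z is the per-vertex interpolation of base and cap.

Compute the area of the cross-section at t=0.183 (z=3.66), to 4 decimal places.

Area at t=0.183: 36.8212

Cross-section at t=0.183: each vertex is (1-t)·p0[i] + t·p1[i].
  v1: (1-0.183)·(2.92,0.89) + 0.183·(8.94,1.65) = (4.0217,1.0291)
  v2: (1-0.183)·(0.56,2.29) + 0.183·(2.56,4.59) = (0.9260,2.7109)
  v3: (1-0.183)·(-2.46,1.96) + 0.183·(-2.86,2.6) = (-2.5332,2.0771)
  v4: (1-0.183)·(-2.41,-1.05) + 0.183·(-3.64,-2.82) = (-2.6351,-1.3739)
  v5: (1-0.183)·(-0.4,-4.57) + 0.183·(0.57,-8.76) = (-0.2225,-5.3368)
  v6: (1-0.183)·(3.28,-1.86) + 0.183·(5.42,-3.05) = (3.6716,-2.0778)
Shoelace sum Σ(x_i·y_{i+1} − x_{i+1}·y_i):
  i=1: 4.0217·2.7109 − 0.9260·1.0291 = +9.9494 (running +9.9494)
  i=2: 0.9260·2.0771 − -2.5332·2.7109 = +8.7907 (running +18.7401)
  i=3: -2.5332·-1.3739 − -2.6351·2.0771 = +8.9538 (running +27.6938)
  i=4: -2.6351·-5.3368 − -0.2225·-1.3739 = +13.7572 (running +41.4510)
  i=5: -0.2225·-2.0778 − 3.6716·-5.3368 = +20.0569 (running +61.5079)
  i=6: 3.6716·1.0291 − 4.0217·-2.0778 = +12.1345 (running +73.6424)
Area = |Σ|/2 = |73.6424|/2 = 36.8212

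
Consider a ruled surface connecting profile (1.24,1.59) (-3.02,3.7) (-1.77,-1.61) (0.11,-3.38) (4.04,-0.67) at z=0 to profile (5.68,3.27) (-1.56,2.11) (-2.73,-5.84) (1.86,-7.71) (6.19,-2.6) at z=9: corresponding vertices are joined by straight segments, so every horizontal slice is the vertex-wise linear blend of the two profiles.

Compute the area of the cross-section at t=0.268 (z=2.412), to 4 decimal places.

Cross-section at t=0.268: each vertex is (1-t)·p0[i] + t·p1[i].
  v1: (1-0.268)·(1.24,1.59) + 0.268·(5.68,3.27) = (2.4299,2.0402)
  v2: (1-0.268)·(-3.02,3.7) + 0.268·(-1.56,2.11) = (-2.6287,3.2739)
  v3: (1-0.268)·(-1.77,-1.61) + 0.268·(-2.73,-5.84) = (-2.0273,-2.7436)
  v4: (1-0.268)·(0.11,-3.38) + 0.268·(1.86,-7.71) = (0.5790,-4.5404)
  v5: (1-0.268)·(4.04,-0.67) + 0.268·(6.19,-2.6) = (4.6162,-1.1872)
Shoelace sum Σ(x_i·y_{i+1} − x_{i+1}·y_i):
  i=1: 2.4299·3.2739 − -2.6287·2.0402 = +13.3185 (running +13.3185)
  i=2: -2.6287·-2.7436 − -2.0273·3.2739 = +13.8493 (running +27.1678)
  i=3: -2.0273·-4.5404 − 0.5790·-2.7436 = +10.7933 (running +37.9611)
  i=4: 0.5790·-1.1872 − 4.6162·-4.5404 = +20.2722 (running +58.2333)
  i=5: 4.6162·2.0402 − 2.4299·-1.1872 = +12.3031 (running +70.5364)
Area = |Σ|/2 = |70.5364|/2 = 35.2682

Area at t=0.268: 35.2682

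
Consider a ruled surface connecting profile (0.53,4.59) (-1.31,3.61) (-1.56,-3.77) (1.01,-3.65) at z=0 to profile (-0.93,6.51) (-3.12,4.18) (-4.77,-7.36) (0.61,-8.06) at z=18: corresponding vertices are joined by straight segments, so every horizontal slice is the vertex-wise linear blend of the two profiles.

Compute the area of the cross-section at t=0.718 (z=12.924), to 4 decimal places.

Cross-section at t=0.718: each vertex is (1-t)·p0[i] + t·p1[i].
  v1: (1-0.718)·(0.53,4.59) + 0.718·(-0.93,6.51) = (-0.5183,5.9686)
  v2: (1-0.718)·(-1.31,3.61) + 0.718·(-3.12,4.18) = (-2.6096,4.0193)
  v3: (1-0.718)·(-1.56,-3.77) + 0.718·(-4.77,-7.36) = (-3.8648,-6.3476)
  v4: (1-0.718)·(1.01,-3.65) + 0.718·(0.61,-8.06) = (0.7228,-6.8164)
Shoelace sum Σ(x_i·y_{i+1} − x_{i+1}·y_i):
  i=1: -0.5183·4.0193 − -2.6096·5.9686 = +13.4923 (running +13.4923)
  i=2: -2.6096·-6.3476 − -3.8648·4.0193 = +32.0982 (running +45.5905)
  i=3: -3.8648·-6.8164 − 0.7228·-6.3476 = +30.9319 (running +76.5224)
  i=4: 0.7228·5.9686 − -0.5183·-6.8164 = +0.7813 (running +77.3037)
Area = |Σ|/2 = |77.3037|/2 = 38.6518

Area at t=0.718: 38.6518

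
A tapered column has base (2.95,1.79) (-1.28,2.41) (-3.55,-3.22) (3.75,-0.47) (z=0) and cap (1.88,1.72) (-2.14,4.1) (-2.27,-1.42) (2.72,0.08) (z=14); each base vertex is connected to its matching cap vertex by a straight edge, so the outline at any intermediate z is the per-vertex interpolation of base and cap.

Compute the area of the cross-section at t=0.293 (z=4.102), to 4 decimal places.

Area at t=0.293: 20.4501

Cross-section at t=0.293: each vertex is (1-t)·p0[i] + t·p1[i].
  v1: (1-0.293)·(2.95,1.79) + 0.293·(1.88,1.72) = (2.6365,1.7695)
  v2: (1-0.293)·(-1.28,2.41) + 0.293·(-2.14,4.1) = (-1.5320,2.9052)
  v3: (1-0.293)·(-3.55,-3.22) + 0.293·(-2.27,-1.42) = (-3.1750,-2.6926)
  v4: (1-0.293)·(3.75,-0.47) + 0.293·(2.72,0.08) = (3.4482,-0.3089)
Shoelace sum Σ(x_i·y_{i+1} − x_{i+1}·y_i):
  i=1: 2.6365·2.9052 − -1.5320·1.7695 = +10.3703 (running +10.3703)
  i=2: -1.5320·-2.6926 − -3.1750·2.9052 = +13.3488 (running +23.7191)
  i=3: -3.1750·-0.3089 − 3.4482·-2.6926 = +10.2652 (running +33.9843)
  i=4: 3.4482·1.7695 − 2.6365·-0.3089 = +6.9159 (running +40.9002)
Area = |Σ|/2 = |40.9002|/2 = 20.4501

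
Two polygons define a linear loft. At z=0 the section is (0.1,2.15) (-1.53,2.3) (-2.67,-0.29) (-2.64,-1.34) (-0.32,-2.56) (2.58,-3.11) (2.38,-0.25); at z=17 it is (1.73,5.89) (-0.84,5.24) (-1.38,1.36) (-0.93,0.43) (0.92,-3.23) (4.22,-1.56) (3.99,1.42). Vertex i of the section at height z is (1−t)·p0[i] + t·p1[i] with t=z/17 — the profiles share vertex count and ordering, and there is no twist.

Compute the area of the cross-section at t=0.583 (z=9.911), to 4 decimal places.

Area at t=0.583: 27.8720

Cross-section at t=0.583: each vertex is (1-t)·p0[i] + t·p1[i].
  v1: (1-0.583)·(0.1,2.15) + 0.583·(1.73,5.89) = (1.0503,4.3304)
  v2: (1-0.583)·(-1.53,2.3) + 0.583·(-0.84,5.24) = (-1.1277,4.0140)
  v3: (1-0.583)·(-2.67,-0.29) + 0.583·(-1.38,1.36) = (-1.9179,0.6720)
  v4: (1-0.583)·(-2.64,-1.34) + 0.583·(-0.93,0.43) = (-1.6431,-0.3081)
  v5: (1-0.583)·(-0.32,-2.56) + 0.583·(0.92,-3.23) = (0.4029,-2.9506)
  v6: (1-0.583)·(2.58,-3.11) + 0.583·(4.22,-1.56) = (3.5361,-2.2064)
  v7: (1-0.583)·(2.38,-0.25) + 0.583·(3.99,1.42) = (3.3186,0.7236)
Shoelace sum Σ(x_i·y_{i+1} − x_{i+1}·y_i):
  i=1: 1.0503·4.0140 − -1.1277·4.3304 = +9.0994 (running +9.0994)
  i=2: -1.1277·0.6720 − -1.9179·4.0140 = +6.9408 (running +16.0403)
  i=3: -1.9179·-0.3081 − -1.6431·0.6720 = +1.6950 (running +17.7352)
  i=4: -1.6431·-2.9506 − 0.4029·-0.3081 = +4.9722 (running +22.7074)
  i=5: 0.4029·-2.2064 − 3.5361·-2.9506 = +9.5447 (running +32.2521)
  i=6: 3.5361·0.7236 − 3.3186·-2.2064 = +9.8808 (running +42.1330)
  i=7: 3.3186·4.3304 − 1.0503·0.7236 = +13.6111 (running +55.7440)
Area = |Σ|/2 = |55.7440|/2 = 27.8720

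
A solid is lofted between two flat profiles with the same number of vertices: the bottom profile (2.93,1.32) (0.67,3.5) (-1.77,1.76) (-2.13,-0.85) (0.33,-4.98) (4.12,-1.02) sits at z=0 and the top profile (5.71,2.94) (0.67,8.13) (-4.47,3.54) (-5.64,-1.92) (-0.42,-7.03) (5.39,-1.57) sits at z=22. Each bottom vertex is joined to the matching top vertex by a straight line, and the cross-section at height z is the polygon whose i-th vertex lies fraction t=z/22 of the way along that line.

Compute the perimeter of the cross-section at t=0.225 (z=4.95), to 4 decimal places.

Cross-section at t=0.225: each vertex is (1-t)·p0[i] + t·p1[i].
  v1: (1-0.225)·(2.93,1.32) + 0.225·(5.71,2.94) = (3.5555,1.6845)
  v2: (1-0.225)·(0.67,3.5) + 0.225·(0.67,8.13) = (0.6700,4.5418)
  v3: (1-0.225)·(-1.77,1.76) + 0.225·(-4.47,3.54) = (-2.3775,2.1605)
  v4: (1-0.225)·(-2.13,-0.85) + 0.225·(-5.64,-1.92) = (-2.9197,-1.0907)
  v5: (1-0.225)·(0.33,-4.98) + 0.225·(-0.42,-7.03) = (0.1613,-5.4413)
  v6: (1-0.225)·(4.12,-1.02) + 0.225·(5.39,-1.57) = (4.4058,-1.1438)
Perimeter = Σ |v_{i+1} − v_i|:
  edge 1→2: √(-2.8855² + 2.8573²) = 4.0608 (running 4.0608)
  edge 2→3: √(-3.0475² + -2.3813²) = 3.8675 (running 7.9283)
  edge 3→4: √(-0.5422² + -3.2512²) = 3.2962 (running 11.2245)
  edge 4→5: √(3.0810² + -4.3505²) = 5.3310 (running 16.5554)
  edge 5→6: √(4.2445² + 4.2975²) = 6.0402 (running 22.5957)
  edge 6→1: √(-0.8502² + 2.8283²) = 2.9533 (running 25.5490)
Perimeter = 25.5490

Perimeter at t=0.225: 25.5490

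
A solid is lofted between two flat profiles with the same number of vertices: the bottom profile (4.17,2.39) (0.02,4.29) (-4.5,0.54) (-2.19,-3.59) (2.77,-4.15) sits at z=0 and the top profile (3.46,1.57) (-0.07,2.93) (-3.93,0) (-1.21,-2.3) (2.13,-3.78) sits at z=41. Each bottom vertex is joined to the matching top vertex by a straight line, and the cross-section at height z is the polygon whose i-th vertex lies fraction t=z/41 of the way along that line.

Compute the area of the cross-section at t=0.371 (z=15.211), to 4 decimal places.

Area at t=0.371: 40.5882

Cross-section at t=0.371: each vertex is (1-t)·p0[i] + t·p1[i].
  v1: (1-0.371)·(4.17,2.39) + 0.371·(3.46,1.57) = (3.9066,2.0858)
  v2: (1-0.371)·(0.02,4.29) + 0.371·(-0.07,2.93) = (-0.0134,3.7854)
  v3: (1-0.371)·(-4.5,0.54) + 0.371·(-3.93,0) = (-4.2885,0.3397)
  v4: (1-0.371)·(-2.19,-3.59) + 0.371·(-1.21,-2.3) = (-1.8264,-3.1114)
  v5: (1-0.371)·(2.77,-4.15) + 0.371·(2.13,-3.78) = (2.5326,-4.0127)
Shoelace sum Σ(x_i·y_{i+1} − x_{i+1}·y_i):
  i=1: 3.9066·3.7854 − -0.0134·2.0858 = +14.8161 (running +14.8161)
  i=2: -0.0134·0.3397 − -4.2885·3.7854 = +16.2294 (running +31.0455)
  i=3: -4.2885·-3.1114 − -1.8264·0.3397 = +13.9637 (running +45.0093)
  i=4: -1.8264·-4.0127 − 2.5326·-3.1114 = +15.2088 (running +60.2180)
  i=5: 2.5326·2.0858 − 3.9066·-4.0127 = +20.9585 (running +81.1765)
Area = |Σ|/2 = |81.1765|/2 = 40.5882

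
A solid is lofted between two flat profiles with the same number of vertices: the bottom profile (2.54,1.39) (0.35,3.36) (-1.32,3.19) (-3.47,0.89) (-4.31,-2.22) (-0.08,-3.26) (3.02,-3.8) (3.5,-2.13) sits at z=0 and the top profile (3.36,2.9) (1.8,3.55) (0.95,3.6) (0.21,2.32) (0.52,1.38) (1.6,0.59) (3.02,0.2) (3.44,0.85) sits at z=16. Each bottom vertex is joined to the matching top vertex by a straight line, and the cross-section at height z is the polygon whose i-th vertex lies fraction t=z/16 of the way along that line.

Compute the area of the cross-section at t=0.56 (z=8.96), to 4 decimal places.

Area at t=0.56: 18.3829

Cross-section at t=0.56: each vertex is (1-t)·p0[i] + t·p1[i].
  v1: (1-0.56)·(2.54,1.39) + 0.56·(3.36,2.9) = (2.9992,2.2356)
  v2: (1-0.56)·(0.35,3.36) + 0.56·(1.8,3.55) = (1.1620,3.4664)
  v3: (1-0.56)·(-1.32,3.19) + 0.56·(0.95,3.6) = (-0.0488,3.4196)
  v4: (1-0.56)·(-3.47,0.89) + 0.56·(0.21,2.32) = (-1.4092,1.6908)
  v5: (1-0.56)·(-4.31,-2.22) + 0.56·(0.52,1.38) = (-1.6052,-0.2040)
  v6: (1-0.56)·(-0.08,-3.26) + 0.56·(1.6,0.59) = (0.8608,-1.1040)
  v7: (1-0.56)·(3.02,-3.8) + 0.56·(3.02,0.2) = (3.0200,-1.5600)
  v8: (1-0.56)·(3.5,-2.13) + 0.56·(3.44,0.85) = (3.4664,-0.4612)
Shoelace sum Σ(x_i·y_{i+1} − x_{i+1}·y_i):
  i=1: 2.9992·3.4664 − 1.1620·2.2356 = +7.7987 (running +7.7987)
  i=2: 1.1620·3.4196 − -0.0488·3.4664 = +4.1427 (running +11.9414)
  i=3: -0.0488·1.6908 − -1.4092·3.4196 = +4.7364 (running +16.6778)
  i=4: -1.4092·-0.2040 − -1.6052·1.6908 = +3.0015 (running +19.6793)
  i=5: -1.6052·-1.1040 − 0.8608·-0.2040 = +1.9477 (running +21.6271)
  i=6: 0.8608·-1.5600 − 3.0200·-1.1040 = +1.9912 (running +23.6183)
  i=7: 3.0200·-0.4612 − 3.4664·-1.5600 = +4.0148 (running +27.6331)
  i=8: 3.4664·2.2356 − 2.9992·-0.4612 = +9.1327 (running +36.7658)
Area = |Σ|/2 = |36.7658|/2 = 18.3829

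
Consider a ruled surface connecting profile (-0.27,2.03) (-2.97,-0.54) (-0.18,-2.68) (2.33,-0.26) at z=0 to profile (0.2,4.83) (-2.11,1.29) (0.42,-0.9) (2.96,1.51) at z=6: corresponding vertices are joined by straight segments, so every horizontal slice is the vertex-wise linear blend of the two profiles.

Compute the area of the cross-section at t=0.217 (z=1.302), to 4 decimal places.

Cross-section at t=0.217: each vertex is (1-t)·p0[i] + t·p1[i].
  v1: (1-0.217)·(-0.27,2.03) + 0.217·(0.2,4.83) = (-0.1680,2.6376)
  v2: (1-0.217)·(-2.97,-0.54) + 0.217·(-2.11,1.29) = (-2.7834,-0.1429)
  v3: (1-0.217)·(-0.18,-2.68) + 0.217·(0.42,-0.9) = (-0.0498,-2.2937)
  v4: (1-0.217)·(2.33,-0.26) + 0.217·(2.96,1.51) = (2.4667,0.1241)
Shoelace sum Σ(x_i·y_{i+1} − x_{i+1}·y_i):
  i=1: -0.1680·-0.1429 − -2.7834·2.6376 = +7.3655 (running +7.3655)
  i=2: -2.7834·-2.2937 − -0.0498·-0.1429 = +6.3772 (running +13.7427)
  i=3: -0.0498·0.1241 − 2.4667·-2.2937 = +5.6518 (running +19.3945)
  i=4: 2.4667·2.6376 − -0.1680·0.1241 = +6.5270 (running +25.9215)
Area = |Σ|/2 = |25.9215|/2 = 12.9608

Area at t=0.217: 12.9608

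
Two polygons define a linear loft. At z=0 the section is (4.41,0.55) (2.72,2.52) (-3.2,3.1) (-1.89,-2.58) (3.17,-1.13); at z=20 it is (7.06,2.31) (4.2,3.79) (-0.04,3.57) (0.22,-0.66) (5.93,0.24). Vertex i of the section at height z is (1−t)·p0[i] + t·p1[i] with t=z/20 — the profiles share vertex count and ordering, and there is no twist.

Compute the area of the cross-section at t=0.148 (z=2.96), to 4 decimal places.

Cross-section at t=0.148: each vertex is (1-t)·p0[i] + t·p1[i].
  v1: (1-0.148)·(4.41,0.55) + 0.148·(7.06,2.31) = (4.8022,0.8105)
  v2: (1-0.148)·(2.72,2.52) + 0.148·(4.2,3.79) = (2.9390,2.7080)
  v3: (1-0.148)·(-3.2,3.1) + 0.148·(-0.04,3.57) = (-2.7323,3.1696)
  v4: (1-0.148)·(-1.89,-2.58) + 0.148·(0.22,-0.66) = (-1.5777,-2.2958)
  v5: (1-0.148)·(3.17,-1.13) + 0.148·(5.93,0.24) = (3.5785,-0.9272)
Shoelace sum Σ(x_i·y_{i+1} − x_{i+1}·y_i):
  i=1: 4.8022·2.7080 − 2.9390·0.8105 = +10.6221 (running +10.6221)
  i=2: 2.9390·3.1696 − -2.7323·2.7080 = +16.7145 (running +27.3366)
  i=3: -2.7323·-2.2958 − -1.5777·3.1696 = +11.2736 (running +38.6103)
  i=4: -1.5777·-0.9272 − 3.5785·-2.2958 = +9.6785 (running +48.2888)
  i=5: 3.5785·0.8105 − 4.8022·-0.9272 = +7.3531 (running +55.6419)
Area = |Σ|/2 = |55.6419|/2 = 27.8209

Area at t=0.148: 27.8209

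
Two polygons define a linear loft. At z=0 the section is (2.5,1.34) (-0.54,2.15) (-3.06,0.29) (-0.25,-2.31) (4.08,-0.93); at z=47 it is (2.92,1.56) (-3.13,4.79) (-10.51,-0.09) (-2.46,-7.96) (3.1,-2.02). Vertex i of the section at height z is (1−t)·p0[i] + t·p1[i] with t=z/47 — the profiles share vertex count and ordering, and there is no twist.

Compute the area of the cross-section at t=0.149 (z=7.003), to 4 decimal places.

Area at t=0.149: 26.3445

Cross-section at t=0.149: each vertex is (1-t)·p0[i] + t·p1[i].
  v1: (1-0.149)·(2.5,1.34) + 0.149·(2.92,1.56) = (2.5626,1.3728)
  v2: (1-0.149)·(-0.54,2.15) + 0.149·(-3.13,4.79) = (-0.9259,2.5434)
  v3: (1-0.149)·(-3.06,0.29) + 0.149·(-10.51,-0.09) = (-4.1700,0.2334)
  v4: (1-0.149)·(-0.25,-2.31) + 0.149·(-2.46,-7.96) = (-0.5793,-3.1519)
  v5: (1-0.149)·(4.08,-0.93) + 0.149·(3.1,-2.02) = (3.9340,-1.0924)
Shoelace sum Σ(x_i·y_{i+1} − x_{i+1}·y_i):
  i=1: 2.5626·2.5434 − -0.9259·1.3728 = +7.7886 (running +7.7886)
  i=2: -0.9259·0.2334 − -4.1700·2.5434 = +10.3898 (running +18.1785)
  i=3: -4.1700·-3.1519 − -0.5793·0.2334 = +13.2786 (running +31.4571)
  i=4: -0.5793·-1.0924 − 3.9340·-3.1519 = +13.0321 (running +44.4892)
  i=5: 3.9340·1.3728 − 2.5626·-1.0924 = +8.1999 (running +52.6891)
Area = |Σ|/2 = |52.6891|/2 = 26.3445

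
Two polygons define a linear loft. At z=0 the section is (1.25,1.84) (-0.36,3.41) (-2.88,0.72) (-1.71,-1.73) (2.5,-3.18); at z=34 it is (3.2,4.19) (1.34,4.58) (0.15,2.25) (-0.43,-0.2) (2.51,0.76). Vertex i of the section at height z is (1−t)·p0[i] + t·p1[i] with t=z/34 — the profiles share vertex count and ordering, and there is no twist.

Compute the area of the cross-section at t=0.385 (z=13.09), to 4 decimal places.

Cross-section at t=0.385: each vertex is (1-t)·p0[i] + t·p1[i].
  v1: (1-0.385)·(1.25,1.84) + 0.385·(3.2,4.19) = (2.0008,2.7447)
  v2: (1-0.385)·(-0.36,3.41) + 0.385·(1.34,4.58) = (0.2945,3.8605)
  v3: (1-0.385)·(-2.88,0.72) + 0.385·(0.15,2.25) = (-1.7134,1.3091)
  v4: (1-0.385)·(-1.71,-1.73) + 0.385·(-0.43,-0.2) = (-1.2172,-1.1409)
  v5: (1-0.385)·(2.5,-3.18) + 0.385·(2.51,0.76) = (2.5038,-1.6631)
Shoelace sum Σ(x_i·y_{i+1} − x_{i+1}·y_i):
  i=1: 2.0008·3.8605 − 0.2945·2.7447 = +6.9155 (running +6.9155)
  i=2: 0.2945·1.3091 − -1.7134·3.8605 = +7.0002 (running +13.9157)
  i=3: -1.7134·-1.1409 − -1.2172·1.3091 = +3.5483 (running +17.4640)
  i=4: -1.2172·-1.6631 − 2.5038·-1.1409 = +4.8811 (running +22.3451)
  i=5: 2.5038·2.7447 − 2.0008·-1.6631 = +10.1999 (running +32.5450)
Area = |Σ|/2 = |32.5450|/2 = 16.2725

Area at t=0.385: 16.2725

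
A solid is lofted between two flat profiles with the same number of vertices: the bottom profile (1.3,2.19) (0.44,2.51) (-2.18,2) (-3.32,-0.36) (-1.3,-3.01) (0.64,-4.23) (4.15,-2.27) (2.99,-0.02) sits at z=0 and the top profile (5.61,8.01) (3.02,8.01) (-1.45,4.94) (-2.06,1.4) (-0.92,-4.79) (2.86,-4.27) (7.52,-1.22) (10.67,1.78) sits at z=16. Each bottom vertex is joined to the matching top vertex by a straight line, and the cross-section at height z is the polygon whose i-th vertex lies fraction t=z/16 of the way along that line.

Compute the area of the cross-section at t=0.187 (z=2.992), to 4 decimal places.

Area at t=0.187: 41.7746

Cross-section at t=0.187: each vertex is (1-t)·p0[i] + t·p1[i].
  v1: (1-0.187)·(1.3,2.19) + 0.187·(5.61,8.01) = (2.1060,3.2783)
  v2: (1-0.187)·(0.44,2.51) + 0.187·(3.02,8.01) = (0.9225,3.5385)
  v3: (1-0.187)·(-2.18,2) + 0.187·(-1.45,4.94) = (-2.0435,2.5498)
  v4: (1-0.187)·(-3.32,-0.36) + 0.187·(-2.06,1.4) = (-3.0844,-0.0309)
  v5: (1-0.187)·(-1.3,-3.01) + 0.187·(-0.92,-4.79) = (-1.2289,-3.3429)
  v6: (1-0.187)·(0.64,-4.23) + 0.187·(2.86,-4.27) = (1.0551,-4.2375)
  v7: (1-0.187)·(4.15,-2.27) + 0.187·(7.52,-1.22) = (4.7802,-2.0736)
  v8: (1-0.187)·(2.99,-0.02) + 0.187·(10.67,1.78) = (4.4262,0.3166)
Shoelace sum Σ(x_i·y_{i+1} − x_{i+1}·y_i):
  i=1: 2.1060·3.5385 − 0.9225·3.2783 = +4.4278 (running +4.4278)
  i=2: 0.9225·2.5498 − -2.0435·3.5385 = +9.5830 (running +14.0108)
  i=3: -2.0435·-0.0309 − -3.0844·2.5498 = +7.9276 (running +21.9384)
  i=4: -3.0844·-3.3429 − -1.2289·-0.0309 = +10.2727 (running +32.2111)
  i=5: -1.2289·-4.2375 − 1.0551·-3.3429 = +8.7348 (running +40.9459)
  i=6: 1.0551·-2.0736 − 4.7802·-4.2375 = +18.0680 (running +59.0139)
  i=7: 4.7802·0.3166 − 4.4262·-2.0736 = +10.6917 (running +69.7056)
  i=8: 4.4262·3.2783 − 2.1060·0.3166 = +13.8437 (running +83.5493)
Area = |Σ|/2 = |83.5493|/2 = 41.7746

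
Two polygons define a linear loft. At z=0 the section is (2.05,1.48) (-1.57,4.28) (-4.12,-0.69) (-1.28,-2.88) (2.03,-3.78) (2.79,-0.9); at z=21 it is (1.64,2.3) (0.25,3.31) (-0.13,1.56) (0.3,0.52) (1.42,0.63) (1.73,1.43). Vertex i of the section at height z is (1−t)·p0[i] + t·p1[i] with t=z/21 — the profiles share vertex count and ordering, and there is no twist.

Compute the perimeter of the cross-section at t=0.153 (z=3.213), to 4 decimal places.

Perimeter at t=0.153: 20.2864

Cross-section at t=0.153: each vertex is (1-t)·p0[i] + t·p1[i].
  v1: (1-0.153)·(2.05,1.48) + 0.153·(1.64,2.3) = (1.9873,1.6055)
  v2: (1-0.153)·(-1.57,4.28) + 0.153·(0.25,3.31) = (-1.2915,4.1316)
  v3: (1-0.153)·(-4.12,-0.69) + 0.153·(-0.13,1.56) = (-3.5095,-0.3457)
  v4: (1-0.153)·(-1.28,-2.88) + 0.153·(0.3,0.52) = (-1.0383,-2.3598)
  v5: (1-0.153)·(2.03,-3.78) + 0.153·(1.42,0.63) = (1.9367,-3.1053)
  v6: (1-0.153)·(2.79,-0.9) + 0.153·(1.73,1.43) = (2.6278,-0.5435)
Perimeter = Σ |v_{i+1} − v_i|:
  edge 1→2: √(-3.2788² + 2.5261²) = 4.1391 (running 4.1391)
  edge 2→3: √(-2.2180² + -4.4773²) = 4.9966 (running 9.1357)
  edge 3→4: √(2.4713² + -2.0141²) = 3.1880 (running 12.3237)
  edge 4→5: √(2.9749² + -0.7455²) = 3.0669 (running 15.3906)
  edge 5→6: √(0.6911² + 2.5618²) = 2.6534 (running 18.0440)
  edge 6→1: √(-0.6405² + 2.1490²) = 2.2424 (running 20.2864)
Perimeter = 20.2864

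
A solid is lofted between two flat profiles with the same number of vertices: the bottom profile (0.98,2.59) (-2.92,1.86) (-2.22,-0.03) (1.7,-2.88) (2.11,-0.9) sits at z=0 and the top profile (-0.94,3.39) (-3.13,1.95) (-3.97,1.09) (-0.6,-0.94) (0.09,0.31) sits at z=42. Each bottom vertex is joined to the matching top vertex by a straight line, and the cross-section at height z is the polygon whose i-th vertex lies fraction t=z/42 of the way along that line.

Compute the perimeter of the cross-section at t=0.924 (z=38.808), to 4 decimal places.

Cross-section at t=0.924: each vertex is (1-t)·p0[i] + t·p1[i].
  v1: (1-0.924)·(0.98,2.59) + 0.924·(-0.94,3.39) = (-0.7941,3.3292)
  v2: (1-0.924)·(-2.92,1.86) + 0.924·(-3.13,1.95) = (-3.1140,1.9432)
  v3: (1-0.924)·(-2.22,-0.03) + 0.924·(-3.97,1.09) = (-3.8370,1.0049)
  v4: (1-0.924)·(1.7,-2.88) + 0.924·(-0.6,-0.94) = (-0.4252,-1.0874)
  v5: (1-0.924)·(2.11,-0.9) + 0.924·(0.09,0.31) = (0.2435,0.2180)
Perimeter = Σ |v_{i+1} − v_i|:
  edge 1→2: √(-2.3200² + -1.3860²) = 2.7025 (running 2.7025)
  edge 2→3: √(-0.7230² + -0.9383²) = 1.1845 (running 3.8870)
  edge 3→4: √(3.4118² + -2.0923²) = 4.0023 (running 7.8892)
  edge 4→5: √(0.6687² + 1.3055²) = 1.4668 (running 9.3560)
  edge 5→1: √(-1.0376² + 3.1112²) = 3.2796 (running 12.6356)
Perimeter = 12.6356

Perimeter at t=0.924: 12.6356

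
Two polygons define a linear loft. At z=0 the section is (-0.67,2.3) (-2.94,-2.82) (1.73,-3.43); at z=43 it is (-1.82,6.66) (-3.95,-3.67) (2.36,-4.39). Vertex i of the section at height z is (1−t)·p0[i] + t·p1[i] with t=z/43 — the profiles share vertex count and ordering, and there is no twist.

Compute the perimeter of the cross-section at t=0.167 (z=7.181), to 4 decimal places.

Cross-section at t=0.167: each vertex is (1-t)·p0[i] + t·p1[i].
  v1: (1-0.167)·(-0.67,2.3) + 0.167·(-1.82,6.66) = (-0.8620,3.0281)
  v2: (1-0.167)·(-2.94,-2.82) + 0.167·(-3.95,-3.67) = (-3.1087,-2.9619)
  v3: (1-0.167)·(1.73,-3.43) + 0.167·(2.36,-4.39) = (1.8352,-3.5903)
Perimeter = Σ |v_{i+1} − v_i|:
  edge 1→2: √(-2.2466² + -5.9901²) = 6.3975 (running 6.3975)
  edge 2→3: √(4.9439² + -0.6284²) = 4.9837 (running 11.3812)
  edge 3→1: √(-2.6973² + 6.6184²) = 7.1470 (running 18.5281)
Perimeter = 18.5281

Perimeter at t=0.167: 18.5281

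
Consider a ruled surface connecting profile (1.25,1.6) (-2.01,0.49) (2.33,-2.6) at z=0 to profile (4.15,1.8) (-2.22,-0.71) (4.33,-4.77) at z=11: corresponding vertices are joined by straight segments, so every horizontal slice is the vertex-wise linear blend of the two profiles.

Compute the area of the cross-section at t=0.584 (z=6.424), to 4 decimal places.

Area at t=0.584: 14.7074

Cross-section at t=0.584: each vertex is (1-t)·p0[i] + t·p1[i].
  v1: (1-0.584)·(1.25,1.6) + 0.584·(4.15,1.8) = (2.9436,1.7168)
  v2: (1-0.584)·(-2.01,0.49) + 0.584·(-2.22,-0.71) = (-2.1326,-0.2108)
  v3: (1-0.584)·(2.33,-2.6) + 0.584·(4.33,-4.77) = (3.4980,-3.8673)
Shoelace sum Σ(x_i·y_{i+1} − x_{i+1}·y_i):
  i=1: 2.9436·-0.2108 − -2.1326·1.7168 = +3.0408 (running +3.0408)
  i=2: -2.1326·-3.8673 − 3.4980·-0.2108 = +8.9849 (running +12.0257)
  i=3: 3.4980·1.7168 − 2.9436·-3.8673 = +17.3891 (running +29.4148)
Area = |Σ|/2 = |29.4148|/2 = 14.7074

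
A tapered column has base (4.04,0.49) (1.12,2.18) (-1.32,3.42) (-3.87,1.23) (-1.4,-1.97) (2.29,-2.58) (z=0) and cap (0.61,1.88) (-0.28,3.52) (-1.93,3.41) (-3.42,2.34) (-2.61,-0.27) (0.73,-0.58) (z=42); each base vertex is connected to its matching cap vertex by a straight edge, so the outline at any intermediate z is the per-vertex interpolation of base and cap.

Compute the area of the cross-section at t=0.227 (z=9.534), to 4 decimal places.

Cross-section at t=0.227: each vertex is (1-t)·p0[i] + t·p1[i].
  v1: (1-0.227)·(4.04,0.49) + 0.227·(0.61,1.88) = (3.2614,0.8055)
  v2: (1-0.227)·(1.12,2.18) + 0.227·(-0.28,3.52) = (0.8022,2.4842)
  v3: (1-0.227)·(-1.32,3.42) + 0.227·(-1.93,3.41) = (-1.4585,3.4177)
  v4: (1-0.227)·(-3.87,1.23) + 0.227·(-3.42,2.34) = (-3.7679,1.4820)
  v5: (1-0.227)·(-1.4,-1.97) + 0.227·(-2.61,-0.27) = (-1.6747,-1.5841)
  v6: (1-0.227)·(2.29,-2.58) + 0.227·(0.73,-0.58) = (1.9359,-2.1260)
Shoelace sum Σ(x_i·y_{i+1} − x_{i+1}·y_i):
  i=1: 3.2614·2.4842 − 0.8022·0.8055 = +7.4557 (running +7.4557)
  i=2: 0.8022·3.4177 − -1.4585·2.4842 = +6.3648 (running +13.8205)
  i=3: -1.4585·1.4820 − -3.7679·3.4177 = +10.7161 (running +24.5366)
  i=4: -3.7679·-1.5841 − -1.6747·1.4820 = +8.4505 (running +32.9870)
  i=5: -1.6747·-2.1260 − 1.9359·-1.5841 = +6.6270 (running +39.6140)
  i=6: 1.9359·0.8055 − 3.2614·-2.1260 = +8.4931 (running +48.1071)
Area = |Σ|/2 = |48.1071|/2 = 24.0536

Area at t=0.227: 24.0536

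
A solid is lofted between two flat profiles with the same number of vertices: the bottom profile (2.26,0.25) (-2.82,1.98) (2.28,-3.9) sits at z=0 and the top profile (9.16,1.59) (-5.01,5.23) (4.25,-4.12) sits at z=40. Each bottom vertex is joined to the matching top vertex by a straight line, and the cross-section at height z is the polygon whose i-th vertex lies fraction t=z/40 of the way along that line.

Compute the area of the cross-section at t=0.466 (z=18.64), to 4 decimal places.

Area at t=0.466: 25.7002

Cross-section at t=0.466: each vertex is (1-t)·p0[i] + t·p1[i].
  v1: (1-0.466)·(2.26,0.25) + 0.466·(9.16,1.59) = (5.4754,0.8744)
  v2: (1-0.466)·(-2.82,1.98) + 0.466·(-5.01,5.23) = (-3.8405,3.4945)
  v3: (1-0.466)·(2.28,-3.9) + 0.466·(4.25,-4.12) = (3.1980,-4.0025)
Shoelace sum Σ(x_i·y_{i+1} − x_{i+1}·y_i):
  i=1: 5.4754·3.4945 − -3.8405·0.8744 = +22.4921 (running +22.4921)
  i=2: -3.8405·-4.0025 − 3.1980·3.4945 = +4.1964 (running +26.6885)
  i=3: 3.1980·0.8744 − 5.4754·-4.0025 = +24.7119 (running +51.4003)
Area = |Σ|/2 = |51.4003|/2 = 25.7002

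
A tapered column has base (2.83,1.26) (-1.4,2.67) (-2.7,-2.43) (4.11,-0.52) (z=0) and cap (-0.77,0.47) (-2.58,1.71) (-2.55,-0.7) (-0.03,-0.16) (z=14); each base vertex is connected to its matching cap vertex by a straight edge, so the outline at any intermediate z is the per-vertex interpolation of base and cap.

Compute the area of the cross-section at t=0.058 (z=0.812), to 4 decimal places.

Cross-section at t=0.058: each vertex is (1-t)·p0[i] + t·p1[i].
  v1: (1-0.058)·(2.83,1.26) + 0.058·(-0.77,0.47) = (2.6212,1.2142)
  v2: (1-0.058)·(-1.4,2.67) + 0.058·(-2.58,1.71) = (-1.4684,2.6143)
  v3: (1-0.058)·(-2.7,-2.43) + 0.058·(-2.55,-0.7) = (-2.6913,-2.3297)
  v4: (1-0.058)·(4.11,-0.52) + 0.058·(-0.03,-0.16) = (3.8699,-0.4991)
Shoelace sum Σ(x_i·y_{i+1} − x_{i+1}·y_i):
  i=1: 2.6212·2.6143 − -1.4684·1.2142 = +8.6356 (running +8.6356)
  i=2: -1.4684·-2.3297 − -2.6913·2.6143 = +10.4569 (running +19.0925)
  i=3: -2.6913·-0.4991 − 3.8699·-2.3297 = +10.3588 (running +29.4513)
  i=4: 3.8699·1.2142 − 2.6212·-0.4991 = +6.0070 (running +35.4583)
Area = |Σ|/2 = |35.4583|/2 = 17.7292

Area at t=0.058: 17.7292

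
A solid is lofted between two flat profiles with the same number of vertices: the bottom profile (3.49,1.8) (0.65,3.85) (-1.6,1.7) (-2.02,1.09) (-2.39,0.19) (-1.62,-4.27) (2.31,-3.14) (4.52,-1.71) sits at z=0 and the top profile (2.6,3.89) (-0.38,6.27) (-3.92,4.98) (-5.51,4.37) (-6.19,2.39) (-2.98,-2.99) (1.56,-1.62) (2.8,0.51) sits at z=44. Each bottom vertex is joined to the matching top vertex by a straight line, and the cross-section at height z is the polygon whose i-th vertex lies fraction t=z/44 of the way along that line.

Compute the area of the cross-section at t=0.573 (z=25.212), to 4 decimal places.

Area at t=0.573: 47.6124

Cross-section at t=0.573: each vertex is (1-t)·p0[i] + t·p1[i].
  v1: (1-0.573)·(3.49,1.8) + 0.573·(2.6,3.89) = (2.9800,2.9976)
  v2: (1-0.573)·(0.65,3.85) + 0.573·(-0.38,6.27) = (0.0598,5.2367)
  v3: (1-0.573)·(-1.6,1.7) + 0.573·(-3.92,4.98) = (-2.9294,3.5794)
  v4: (1-0.573)·(-2.02,1.09) + 0.573·(-5.51,4.37) = (-4.0198,2.9694)
  v5: (1-0.573)·(-2.39,0.19) + 0.573·(-6.19,2.39) = (-4.5674,1.4506)
  v6: (1-0.573)·(-1.62,-4.27) + 0.573·(-2.98,-2.99) = (-2.3993,-3.5366)
  v7: (1-0.573)·(2.31,-3.14) + 0.573·(1.56,-1.62) = (1.8803,-2.2690)
  v8: (1-0.573)·(4.52,-1.71) + 0.573·(2.8,0.51) = (3.5344,-0.4379)
Shoelace sum Σ(x_i·y_{i+1} − x_{i+1}·y_i):
  i=1: 2.9800·5.2367 − 0.0598·2.9976 = +15.4261 (running +15.4261)
  i=2: 0.0598·3.5794 − -2.9294·5.2367 = +15.5541 (running +30.9803)
  i=3: -2.9294·2.9694 − -4.0198·3.5794 = +5.6900 (running +36.6702)
  i=4: -4.0198·1.4506 − -4.5674·2.9694 = +7.7315 (running +44.4018)
  i=5: -4.5674·-3.5366 − -2.3993·1.4506 = +19.6333 (running +64.0351)
  i=6: -2.3993·-2.2690 − 1.8803·-3.5366 = +12.0937 (running +76.1287)
  i=7: 1.8803·-0.4379 − 3.5344·-2.2690 = +7.1963 (running +83.3251)
  i=8: 3.5344·2.9976 − 2.9800·-0.4379 = +11.8998 (running +95.2249)
Area = |Σ|/2 = |95.2249|/2 = 47.6124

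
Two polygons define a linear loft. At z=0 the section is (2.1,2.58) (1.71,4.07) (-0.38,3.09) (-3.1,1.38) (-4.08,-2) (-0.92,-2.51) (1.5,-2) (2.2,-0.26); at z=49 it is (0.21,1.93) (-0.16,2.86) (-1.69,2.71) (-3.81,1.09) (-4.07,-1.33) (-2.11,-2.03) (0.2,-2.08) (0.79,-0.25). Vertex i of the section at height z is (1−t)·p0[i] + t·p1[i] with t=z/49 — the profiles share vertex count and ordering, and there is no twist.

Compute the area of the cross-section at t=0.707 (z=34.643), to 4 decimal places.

Cross-section at t=0.707: each vertex is (1-t)·p0[i] + t·p1[i].
  v1: (1-0.707)·(2.1,2.58) + 0.707·(0.21,1.93) = (0.7638,2.1204)
  v2: (1-0.707)·(1.71,4.07) + 0.707·(-0.16,2.86) = (0.3879,3.2145)
  v3: (1-0.707)·(-0.38,3.09) + 0.707·(-1.69,2.71) = (-1.3062,2.8213)
  v4: (1-0.707)·(-3.1,1.38) + 0.707·(-3.81,1.09) = (-3.6020,1.1750)
  v5: (1-0.707)·(-4.08,-2) + 0.707·(-4.07,-1.33) = (-4.0729,-1.5263)
  v6: (1-0.707)·(-0.92,-2.51) + 0.707·(-2.11,-2.03) = (-1.7613,-2.1706)
  v7: (1-0.707)·(1.5,-2) + 0.707·(0.2,-2.08) = (0.5809,-2.0566)
  v8: (1-0.707)·(2.2,-0.26) + 0.707·(0.79,-0.25) = (1.2031,-0.2529)
Shoelace sum Σ(x_i·y_{i+1} − x_{i+1}·y_i):
  i=1: 0.7638·3.2145 − 0.3879·2.1204 = +1.6326 (running +1.6326)
  i=2: 0.3879·2.8213 − -1.3062·3.2145 = +5.2931 (running +6.9258)
  i=3: -1.3062·1.1750 − -3.6020·2.8213 = +8.6277 (running +15.5534)
  i=4: -3.6020·-1.5263 − -4.0729·1.1750 = +10.2833 (running +25.8367)
  i=5: -4.0729·-2.1706 − -1.7613·-1.5263 = +6.1525 (running +31.9893)
  i=6: -1.7613·-2.0566 − 0.5809·-2.1706 = +4.8832 (running +36.8725)
  i=7: 0.5809·-0.2529 − 1.2031·-2.0566 = +2.3274 (running +39.1998)
  i=8: 1.2031·2.1204 − 0.7638·-0.2529 = +2.7444 (running +41.9442)
Area = |Σ|/2 = |41.9442|/2 = 20.9721

Area at t=0.707: 20.9721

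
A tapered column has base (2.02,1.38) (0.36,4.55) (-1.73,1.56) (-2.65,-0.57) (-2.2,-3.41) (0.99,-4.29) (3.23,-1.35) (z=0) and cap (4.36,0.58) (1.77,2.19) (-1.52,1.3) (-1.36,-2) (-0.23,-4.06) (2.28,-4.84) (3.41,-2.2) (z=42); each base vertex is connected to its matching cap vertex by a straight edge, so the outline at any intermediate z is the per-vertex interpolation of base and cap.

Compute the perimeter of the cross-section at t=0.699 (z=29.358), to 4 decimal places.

Cross-section at t=0.699: each vertex is (1-t)·p0[i] + t·p1[i].
  v1: (1-0.699)·(2.02,1.38) + 0.699·(4.36,0.58) = (3.6557,0.8208)
  v2: (1-0.699)·(0.36,4.55) + 0.699·(1.77,2.19) = (1.3456,2.9004)
  v3: (1-0.699)·(-1.73,1.56) + 0.699·(-1.52,1.3) = (-1.5832,1.3783)
  v4: (1-0.699)·(-2.65,-0.57) + 0.699·(-1.36,-2) = (-1.7483,-1.5696)
  v5: (1-0.699)·(-2.2,-3.41) + 0.699·(-0.23,-4.06) = (-0.8230,-3.8643)
  v6: (1-0.699)·(0.99,-4.29) + 0.699·(2.28,-4.84) = (1.8917,-4.6745)
  v7: (1-0.699)·(3.23,-1.35) + 0.699·(3.41,-2.2) = (3.3558,-1.9442)
Perimeter = Σ |v_{i+1} − v_i|:
  edge 1→2: √(-2.3101² + 2.0796²) = 3.1082 (running 3.1082)
  edge 2→3: √(-2.9288² + -1.5221²) = 3.3007 (running 6.4089)
  edge 3→4: √(-0.1651² + -2.9478²) = 2.9524 (running 9.3614)
  edge 4→5: √(0.9253² + -2.2948²) = 2.4743 (running 11.8357)
  edge 5→6: √(2.7147² + -0.8101²) = 2.8330 (running 14.6687)
  edge 6→7: √(1.4641² + 2.7303²) = 3.0981 (running 17.7667)
  edge 7→1: √(0.2998² + 2.7649²) = 2.7812 (running 20.5479)
Perimeter = 20.5479

Perimeter at t=0.699: 20.5479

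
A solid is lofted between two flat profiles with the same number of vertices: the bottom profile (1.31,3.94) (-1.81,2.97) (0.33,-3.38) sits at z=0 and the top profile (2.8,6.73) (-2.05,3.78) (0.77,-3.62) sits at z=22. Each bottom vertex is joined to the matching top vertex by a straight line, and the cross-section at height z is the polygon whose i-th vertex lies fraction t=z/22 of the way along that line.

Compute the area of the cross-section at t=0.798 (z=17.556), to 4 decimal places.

Area at t=0.798: 19.5951

Cross-section at t=0.798: each vertex is (1-t)·p0[i] + t·p1[i].
  v1: (1-0.798)·(1.31,3.94) + 0.798·(2.8,6.73) = (2.4990,6.1664)
  v2: (1-0.798)·(-1.81,2.97) + 0.798·(-2.05,3.78) = (-2.0015,3.6164)
  v3: (1-0.798)·(0.33,-3.38) + 0.798·(0.77,-3.62) = (0.6811,-3.5715)
Shoelace sum Σ(x_i·y_{i+1} − x_{i+1}·y_i):
  i=1: 2.4990·3.6164 − -2.0015·6.1664 = +21.3796 (running +21.3796)
  i=2: -2.0015·-3.5715 − 0.6811·3.6164 = +4.6853 (running +26.0649)
  i=3: 0.6811·6.1664 − 2.4990·-3.5715 = +13.1254 (running +39.1903)
Area = |Σ|/2 = |39.1903|/2 = 19.5951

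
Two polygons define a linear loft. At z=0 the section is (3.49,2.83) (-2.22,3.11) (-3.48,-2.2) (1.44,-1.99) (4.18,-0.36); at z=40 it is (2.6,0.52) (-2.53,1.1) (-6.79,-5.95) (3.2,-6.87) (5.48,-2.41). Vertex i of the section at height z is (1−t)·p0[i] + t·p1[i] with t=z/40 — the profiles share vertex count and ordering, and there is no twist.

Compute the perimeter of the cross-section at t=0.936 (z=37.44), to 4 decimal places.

Perimeter at t=0.936: 31.8292

Cross-section at t=0.936: each vertex is (1-t)·p0[i] + t·p1[i].
  v1: (1-0.936)·(3.49,2.83) + 0.936·(2.6,0.52) = (2.6570,0.6678)
  v2: (1-0.936)·(-2.22,3.11) + 0.936·(-2.53,1.1) = (-2.5102,1.2286)
  v3: (1-0.936)·(-3.48,-2.2) + 0.936·(-6.79,-5.95) = (-6.5782,-5.7100)
  v4: (1-0.936)·(1.44,-1.99) + 0.936·(3.2,-6.87) = (3.0874,-6.5577)
  v5: (1-0.936)·(4.18,-0.36) + 0.936·(5.48,-2.41) = (5.3968,-2.2788)
Perimeter = Σ |v_{i+1} − v_i|:
  edge 1→2: √(-5.1671² + 0.5608²) = 5.1975 (running 5.1975)
  edge 2→3: √(-4.0680² + -6.9386²) = 8.0432 (running 13.2407)
  edge 3→4: √(9.6655² + -0.8477²) = 9.7026 (running 22.9433)
  edge 4→5: √(2.3094² + 4.2789²) = 4.8623 (running 27.8056)
  edge 5→1: √(-2.7398² + 2.9466²) = 4.0236 (running 31.8292)
Perimeter = 31.8292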